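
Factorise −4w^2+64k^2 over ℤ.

Every term has a factor of 4. Then 16k^2−w^2 = (4k)² − (w)².

4(4k+w)(4k−w)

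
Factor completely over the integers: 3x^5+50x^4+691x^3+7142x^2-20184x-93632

By the rational root theorem, x = -8/3 is a root, so (3x+8) divides it; the quotient is x^4+14x^3+193x^2+1866x-11704.
Continuing, x = 4 is a root, so (x-4) divides it; the quotient is x^3+18x^2+265x+2926.
Continuing, x = -14 is a root, so (x+14) divides it; the quotient is x^2+4x+209.
The quadratic x^2+4x+209 has discriminant -820 < 0 and is irreducible over ℤ.

(3x+8)(x+14)(x-4)(x^2+4x+209)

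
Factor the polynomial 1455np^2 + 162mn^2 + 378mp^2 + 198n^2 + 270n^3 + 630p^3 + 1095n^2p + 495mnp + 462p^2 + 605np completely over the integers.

(2n + 3p)(9m + 15n + 15p + 11)(9n + 14p)

Group: 9n(18mn + 27mp + 30n^2 + 75np + 22n + 45p^2 + 33p) + 14p(18mn + 27mp + 30n^2 + 75np + 22n + 45p^2 + 33p); both groups contain (18mn + 27mp + 30n^2 + 75np + 22n + 45p^2 + 33p), so (9n + 14p) is a factor with cofactor 18mn + 27mp + 30n^2 + 75np + 22n + 45p^2 + 33p.
The cofactor groups again: 18mn + 27mp + 30n^2 + 75np + 22n + 45p^2 + 33p = 9m(2n + 3p) + (15n + 15p + 11)(2n + 3p); both groups contain (2n + 3p), giving (9m + 15n + 15p + 11)(2n + 3p).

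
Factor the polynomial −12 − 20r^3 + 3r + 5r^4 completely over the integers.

(r − 4)(5r^3 + 3)

Group as (5r^4 + 3r) + (−20r^3 − 12) = r(5r^3 + 3) − 4(5r^3 + 3).
Both groups share the factor (5r^3 + 3).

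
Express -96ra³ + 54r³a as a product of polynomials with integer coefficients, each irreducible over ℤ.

6ar(3r - 4a)(3r + 4a)

Factor out 6ra, leaving 9r² - 16a², which is a difference of two squares.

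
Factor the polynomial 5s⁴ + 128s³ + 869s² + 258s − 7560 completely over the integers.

(5s − 12)(s + 14)(s + 5)(s + 9)

Testing divisors of the constant over divisors of the leading coefficient, s = −9 is a root, so (s + 9) is a factor; dividing leaves 5s³ + 83s² + 122s − 840.
Next, s = −14 is a root, so (s + 14) is a factor; dividing leaves 5s² + 13s − 60.
The remaining quadratic factors as (s + 5)(5s − 12).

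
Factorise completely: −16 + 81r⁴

(3r + 2)(3r − 2)(9r² + 4)

Difference of squares twice: with A = 3r and B = 2, A⁴ − B⁴ = (A² − B²)(A² + B²), and A² − B² factors again.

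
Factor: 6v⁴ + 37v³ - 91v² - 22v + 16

(2v + 1)(3v - 1)(v + 8)(v - 2)

Among the possible rational roots, v = -8 is a root, giving the factor (v + 8) and quotient 6v³ - 11v² - 3v + 2.
Continuing, v = 1/3 is a root, giving the factor (3v - 1) and quotient 2v² - 3v - 2.
The remaining quadratic factors as (2v + 1)(v - 2).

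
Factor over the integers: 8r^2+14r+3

Need a pair with product 8·3 = 24 and sum 14: that's 2 and 12.
Split the middle term: 8r^2+2r + 12r+3 = 2r(4r+1) + 3(4r+1).

(2r+3)(4r+1)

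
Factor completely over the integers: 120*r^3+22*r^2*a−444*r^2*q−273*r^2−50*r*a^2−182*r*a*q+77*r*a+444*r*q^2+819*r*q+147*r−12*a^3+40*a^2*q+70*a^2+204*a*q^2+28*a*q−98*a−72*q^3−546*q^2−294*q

(3*r−2*a−6*q)*(8*r+2*a−12*q−7)*(5*r+3*a−q−7)

Group: 5*r*(24*r^2−10*r*a−84*r*q−21*r−4*a^2+12*a*q+14*a+72*q^2+42*q) + (3*a−q−7)*(24*r^2−10*r*a−84*r*q−21*r−4*a^2+12*a*q+14*a+72*q^2+42*q); both groups contain (24*r^2−10*r*a−84*r*q−21*r−4*a^2+12*a*q+14*a+72*q^2+42*q), so (5*r+3*a−q−7) is a factor with cofactor 24*r^2−10*r*a−84*r*q−21*r−4*a^2+12*a*q+14*a+72*q^2+42*q.
The cofactor groups again: 24*r^2−10*r*a−84*r*q−21*r−4*a^2+12*a*q+14*a+72*q^2+42*q = 8*r*(3*r−2*a−6*q) + (2*a−12*q−7)*(3*r−2*a−6*q); both groups contain (3*r−2*a−6*q), giving (8*r+2*a−12*q−7)*(3*r−2*a−6*q).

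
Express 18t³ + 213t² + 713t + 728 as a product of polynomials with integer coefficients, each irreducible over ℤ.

Among the possible rational roots, t = −8/3 is a root, so (3t + 8) divides it; the quotient is 6t² + 55t + 91.
The remaining quadratic factors as (6t + 13)(t + 7).

(3t + 8)(6t + 13)(t + 7)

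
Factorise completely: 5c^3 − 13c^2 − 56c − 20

(5c + 2)(c + 2)(c − 5)

Testing divisors of the constant over divisors of the leading coefficient, c = −2 is a root, so (c + 2) is a factor; dividing leaves 5c^2 − 23c − 10.
The remaining quadratic factors as (5c + 2)(c − 5).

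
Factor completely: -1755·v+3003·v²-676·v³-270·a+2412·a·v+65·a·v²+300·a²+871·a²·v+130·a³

Group: 5·a·(26·a²+195·a·v-18·a+169·v²-117·v) + (-4·v+15)·(26·a²+195·a·v-18·a+169·v²-117·v); both groups contain (26·a²+195·a·v-18·a+169·v²-117·v), so (5·a-4·v+15) is a factor with cofactor 26·a²+195·a·v-18·a+169·v²-117·v.
The cofactor groups again: 26·a²+195·a·v-18·a+169·v²-117·v = 2·a·(13·a+13·v-9) + 13·v·(13·a+13·v-9); both groups contain (13·a+13·v-9), giving (2·a+13·v)·(13·a+13·v-9).

(13·a+13·v-9)·(2·a+13·v)·(5·a-4·v+15)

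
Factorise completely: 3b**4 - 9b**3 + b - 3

(b - 3)(3b**3 + 1)

Group as (3b**4 + b) + (-9b**3 - 3) = b(3b**3 + 1) - 3(3b**3 + 1).
Both groups share the factor (3b**3 + 1).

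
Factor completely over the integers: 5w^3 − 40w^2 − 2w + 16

(w − 8)(5w^2 − 2)

Group as (5w^3 − 2w) + (−40w^2 + 16) = w(5w^2 − 2) − 8(5w^2 − 2).
Both groups share the factor (5w^2 − 2).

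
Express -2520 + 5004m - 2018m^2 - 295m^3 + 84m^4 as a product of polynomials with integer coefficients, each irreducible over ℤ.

Testing divisors of the constant over divisors of the leading coefficient, m = 3/4 is a root, giving the factor (4m - 3) and quotient 21m^3 - 58m^2 - 548m + 840.
Next, m = 6 is a root, so (m - 6) is a factor; dividing leaves 21m^2 + 68m - 140.
The remaining quadratic factors as (3m + 14)(7m - 10).

(3m + 14)(4m - 3)(7m - 10)(m - 6)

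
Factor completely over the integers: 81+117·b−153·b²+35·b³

(5·b−9)·(7·b+3)·(b−3)

By the rational root theorem, b = 3 is a root, so (b−3) is a factor; dividing leaves 35·b²−48·b−27.
The remaining quadratic factors as (5·b−9)(7·b+3).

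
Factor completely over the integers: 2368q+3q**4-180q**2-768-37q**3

(3q-1)(q+8)(q-12)(q-8)

By the rational root theorem, q = -8 is a root, giving the factor (q+8) and quotient 3q**3-61q**2+308q-96.
Next, q = 1/3 is a root, so (3q-1) is a factor; dividing leaves q**2-20q+96.
The remaining quadratic factors as (q-8)(q-12).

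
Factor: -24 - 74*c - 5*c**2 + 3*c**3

(3*c + 1)*(c + 4)*(c - 6)

Testing divisors of the constant over divisors of the leading coefficient, c = -1/3 is a root, so (3*c + 1) is a factor; dividing leaves c**2 - 2*c - 24.
The remaining quadratic factors as (c + 4)(c - 6).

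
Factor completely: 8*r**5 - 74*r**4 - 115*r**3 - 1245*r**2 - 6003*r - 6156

(2*r + 3)*(4*r + 9)*(r - 12)*(r**2 - r + 19)

By the rational root theorem, r = 12 is a root, so (r - 12) divides it; the quotient is 8*r**4 + 22*r**3 + 149*r**2 + 543*r + 513.
Then r = -3/2 is a root, so (2*r + 3) divides it; the quotient is 4*r**3 + 5*r**2 + 67*r + 171.
Continuing, r = -9/4 is a root, so (4*r + 9) divides it; the quotient is r**2 - r + 19.
The quadratic r**2 - r + 19 has discriminant -75 < 0 and is irreducible over ℤ.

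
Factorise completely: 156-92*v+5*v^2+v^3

(v+13)*(v-2)*(v-6)

Trying the rational-root candidates, v = -13 is a root, so (v+13) is a factor; dividing leaves v^2-8*v+12.
The remaining quadratic factors as (v-2)(v-6).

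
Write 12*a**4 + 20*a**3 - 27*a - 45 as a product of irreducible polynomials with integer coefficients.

(3*a + 5)*(4*a**3 - 9)

Group as (12*a**4 - 27*a) + (20*a**3 - 45) = 3*a*(4*a**3 - 9) + 5*(4*a**3 - 9).
Both groups share the factor (4*a**3 - 9).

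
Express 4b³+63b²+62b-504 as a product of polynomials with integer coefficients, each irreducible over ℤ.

(4b-9)(b+14)(b+4)

Trying the rational-root candidates, b = -14 is a root, giving the factor (b+14) and quotient 4b²+7b-36.
The remaining quadratic factors as (b+4)(4b-9).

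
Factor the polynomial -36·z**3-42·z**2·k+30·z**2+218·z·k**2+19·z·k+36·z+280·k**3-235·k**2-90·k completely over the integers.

Group: 6·z·(-6·z**2+z·k-4·z+35·k**2+10·k) + (8·k-9)·(-6·z**2+z·k-4·z+35·k**2+10·k); both groups contain (-6·z**2+z·k-4·z+35·k**2+10·k), so (6·z+8·k-9) is a factor with cofactor -6·z**2+z·k-4·z+35·k**2+10·k.
The cofactor groups again: -6·z**2+z·k-4·z+35·k**2+10·k = -2·z·(3·z+7·k+2) + 5·k·(3·z+7·k+2); both groups contain (3·z+7·k+2), giving -(2·z-5·k)·(3·z+7·k+2).

-(2·z-5·k)·(3·z+7·k+2)·(6·z+8·k-9)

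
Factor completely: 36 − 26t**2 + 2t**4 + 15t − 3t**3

Trying the rational-root candidates, t = 3/2 is a root, giving the factor (2t − 3) and quotient t**3 − 13t − 12.
Next, t = −3 is a root, so (t + 3) divides it; the quotient is t**2 − 3t − 4.
The remaining quadratic factors as (t + 1)(t − 4).

(2t − 3)(t + 1)(t + 3)(t − 4)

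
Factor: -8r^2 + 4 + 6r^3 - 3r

(3r - 4)(2r^2 - 1)

Group as (6r^3 - 3r) + (-8r^2 + 4) = 3r(2r^2 - 1) - 4(2r^2 - 1).
Both groups share the factor (2r^2 - 1).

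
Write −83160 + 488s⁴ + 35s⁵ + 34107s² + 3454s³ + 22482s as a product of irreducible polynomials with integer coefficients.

Trying the rational-root candidates, s = −15/7 is a root, giving the factor (7s + 15) and quotient 5s⁴ + 59s³ + 367s² + 4086s − 5544.
Then s = 6/5 is a root, giving the factor (5s − 6) and quotient s³ + 13s² + 89s + 924.
Then s = −12 is a root, so (s + 12) is a factor; dividing leaves s² + s + 77.
The quadratic s² + s + 77 has discriminant −307 < 0 and is irreducible over ℤ.

(5s − 6)(7s + 15)(s + 12)(s² + s + 77)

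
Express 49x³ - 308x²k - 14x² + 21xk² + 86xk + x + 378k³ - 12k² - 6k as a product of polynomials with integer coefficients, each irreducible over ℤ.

Group: 7x(7x² - 51xk - x + 54k² + 6k) + (7k - 1)(7x² - 51xk - x + 54k² + 6k); both groups contain (7x² - 51xk - x + 54k² + 6k), so (7x + 7k - 1) is a factor with cofactor 7x² - 51xk - x + 54k² + 6k.
The cofactor groups again: 7x² - 51xk - x + 54k² + 6k = x(7x - 9k - 1) - 6k(7x - 9k - 1); both groups contain (7x - 9k - 1), giving (x - 6k)(7x - 9k - 1).

(x - 6k)(7x - 9k - 1)(7x + 7k - 1)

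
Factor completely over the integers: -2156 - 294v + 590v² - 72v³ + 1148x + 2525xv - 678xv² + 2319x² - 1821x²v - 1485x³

-(11x + 2v - 14)(9x + 4v - 11)(15x + 9v + 14)

Group: 11x(-135x² - 141xv + 39x - 36v² + 43v + 154) + (2v - 14)(-135x² - 141xv + 39x - 36v² + 43v + 154); both groups contain (-135x² - 141xv + 39x - 36v² + 43v + 154), so (11x + 2v - 14) is a factor with cofactor -135x² - 141xv + 39x - 36v² + 43v + 154.
The cofactor groups again: -135x² - 141xv + 39x - 36v² + 43v + 154 = -15x(9x + 4v - 11) + (-9v - 14)(9x + 4v - 11); both groups contain (9x + 4v - 11), giving -(15x + 9v + 14)(9x + 4v - 11).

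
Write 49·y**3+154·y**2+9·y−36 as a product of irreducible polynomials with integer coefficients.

Testing divisors of the constant over divisors of the leading coefficient, y = −3 is a root, giving the factor (y+3) and quotient 49·y**2+7·y−12.
The remaining quadratic factors as (7·y+4)(7·y−3).

(7·y+4)·(7·y−3)·(y+3)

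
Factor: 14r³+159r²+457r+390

(2r+15)(7r+13)(r+2)

Among the possible rational roots, r = -15/2 is a root, so (2r+15) is a factor; dividing leaves 7r²+27r+26.
The remaining quadratic factors as (r+2)(7r+13).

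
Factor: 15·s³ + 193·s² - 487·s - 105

(3·s - 7)·(5·s + 1)·(s + 15)

By the rational root theorem, s = -1/5 is a root, so (5·s + 1) is a factor; dividing leaves 3·s² + 38·s - 105.
The remaining quadratic factors as (s + 15)(3·s - 7).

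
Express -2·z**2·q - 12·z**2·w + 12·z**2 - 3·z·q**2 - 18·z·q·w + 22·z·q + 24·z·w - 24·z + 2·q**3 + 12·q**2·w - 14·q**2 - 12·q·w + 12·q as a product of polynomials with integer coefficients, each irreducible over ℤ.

Group: q·(-2·z**2 - 3·z·q + 4·z + 2·q**2 - 2·q) + (6·w - 6)·(-2·z**2 - 3·z·q + 4·z + 2·q**2 - 2·q); both groups contain (-2·z**2 - 3·z·q + 4·z + 2·q**2 - 2·q), so (q + 6·w - 6) is a factor with cofactor -2·z**2 - 3·z·q + 4·z + 2·q**2 - 2·q.
The cofactor groups again: -2·z**2 - 3·z·q + 4·z + 2·q**2 - 2·q = -z·(2·z - q) + (-2·q + 2)·(2·z - q); both groups contain (2·z - q), giving -(z + 2·q - 2)·(2·z - q).

-(2·z - q)·(z + 2·q - 2)·(q + 6·w - 6)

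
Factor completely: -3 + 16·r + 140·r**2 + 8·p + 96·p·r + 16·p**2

(4·p + 10·r - 1)·(4·p + 14·r + 3)

Group: 4·p·(4·p + 14·r + 3) + (10·r - 1)·(4·p + 14·r + 3); both groups contain (4·p + 14·r + 3).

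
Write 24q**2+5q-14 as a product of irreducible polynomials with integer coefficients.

(3q-2)(8q+7)

Need a pair with product 24·(-14) = -336 and sum 5: that's 21 and -16.
Split the middle term: 24q**2+21q - 16q-14 = 3q(8q+7) - 2(8q+7).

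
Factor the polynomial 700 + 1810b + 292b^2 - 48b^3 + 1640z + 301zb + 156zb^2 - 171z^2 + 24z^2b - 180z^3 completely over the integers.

Group: 3z(-60z^2 - 12zb + 143z + 48b^2 + 188b + 70) + (-b + 10)(-60z^2 - 12zb + 143z + 48b^2 + 188b + 70); both groups contain (-60z^2 - 12zb + 143z + 48b^2 + 188b + 70), so (3z - b + 10) is a factor with cofactor -60z^2 - 12zb + 143z + 48b^2 + 188b + 70.
The cofactor groups again: -60z^2 - 12zb + 143z + 48b^2 + 188b + 70 = -12z(5z - 4b - 14) + (-12b - 5)(5z - 4b - 14); both groups contain (5z - 4b - 14), giving -(12z + 12b + 5)(5z - 4b - 14).

-(5z - 4b - 14)(3z - b + 10)(12z + 12b + 5)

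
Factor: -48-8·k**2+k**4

(k**2+4)·(k**2-12)

Substitute u = k**2 to get a quadratic in u, then factor.
k**2+4 is irreducible over ℤ (sum of squares).
k**2-12 is irreducible over ℤ (12 is not a perfect square).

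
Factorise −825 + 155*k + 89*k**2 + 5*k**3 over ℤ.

(5*k − 11)*(k + 15)*(k + 5)

Testing divisors of the constant over divisors of the leading coefficient, k = −15 is a root, so (k + 15) is a factor; dividing leaves 5*k**2 + 14*k − 55.
The remaining quadratic factors as (5*k − 11)(k + 5).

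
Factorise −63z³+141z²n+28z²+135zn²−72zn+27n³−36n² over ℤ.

Group: 9z(−7z²+18zn+9n²) + (3n−4)(−7z²+18zn+9n²); both groups contain (−7z²+18zn+9n²), so (9z+3n−4) is a factor with cofactor −7z²+18zn+9n².
The cofactor groups again: −7z²+18zn+9n² = −7z(z−3n) − 3n(z−3n); both groups contain (z−3n), giving −(7z+3n)(z−3n).

−(z−3n)(7z+3n)(9z+3n−4)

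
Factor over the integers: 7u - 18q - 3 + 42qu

(6q + 1)(7u - 3)

Group as (42qu - 18q) + (7u - 3) = 6q(7u - 3) + (7u - 3).
Both groups share the factor (7u - 3).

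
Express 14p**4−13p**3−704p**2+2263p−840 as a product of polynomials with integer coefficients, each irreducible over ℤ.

(2p−7)(7p−3)(p+8)(p−5)

Testing divisors of the constant over divisors of the leading coefficient, p = 3/7 is a root, giving the factor (7p−3) and quotient 2p**3−p**2−101p+280.
Next, p = −8 is a root, so (p+8) is a factor; dividing leaves 2p**2−17p+35.
The remaining quadratic factors as (2p−7)(p−5).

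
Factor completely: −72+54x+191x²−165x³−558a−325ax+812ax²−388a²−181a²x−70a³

Group: 14a(−5a²−14ax−27a+55x²−27x−36) + (−3x+2)(−5a²−14ax−27a+55x²−27x−36); both groups contain (−5a²−14ax−27a+55x²−27x−36), so (14a−3x+2) is a factor with cofactor −5a²−14ax−27a+55x²−27x−36.
The cofactor groups again: −5a²−14ax−27a+55x²−27x−36 = −a(5a−11x+12) + (−5x−3)(5a−11x+12); both groups contain (5a−11x+12), giving −(a+5x+3)(5a−11x+12).

−(14a−3x+2)(5a−11x+12)(a+5x+3)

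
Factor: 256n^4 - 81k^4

(4n)⁴ − (3k)⁴ = ((4n)² − (3k)²)((4n)² + (3k)²); the first factor splits again, the second (16n^2 + 9k^2) is irreducible.

(4n - 3k)(4n + 3k)(16n^2 + 9k^2)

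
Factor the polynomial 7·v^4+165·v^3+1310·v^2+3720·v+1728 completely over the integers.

Testing divisors of the constant over divisors of the leading coefficient, v = -9 is a root, so (v+9) is a factor; dividing leaves 7·v^3+102·v^2+392·v+192.
Next, v = -8 is a root, so (v+8) is a factor; dividing leaves 7·v^2+46·v+24.
The remaining quadratic factors as (7·v+4)(v+6).

(7·v+4)·(v+6)·(v+8)·(v+9)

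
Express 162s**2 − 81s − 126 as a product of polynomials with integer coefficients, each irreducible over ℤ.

Pull out the common factor 9, then factor the remaining trinomial.

9(3s + 2)(6s − 7)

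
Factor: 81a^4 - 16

Write as (9a^2)² − (4)², then factor 9a^2 - 4 once more.

(3a + 2)(3a - 2)(9a^2 + 4)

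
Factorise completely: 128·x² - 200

Factor out 8, leaving 16·x² - 25, which is a difference of two squares.

8·(4·x + 5)·(4·x - 5)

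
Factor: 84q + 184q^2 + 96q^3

4q(4q + 3)(6q + 7)

Pull out the common factor 4q, then factor the remaining trinomial.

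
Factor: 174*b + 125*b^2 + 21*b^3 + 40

(3*b + 5)*(7*b + 2)*(b + 4)

By the rational root theorem, b = -4 is a root, so (b + 4) is a factor; dividing leaves 21*b^2 + 41*b + 10.
The remaining quadratic factors as (7*b + 2)(3*b + 5).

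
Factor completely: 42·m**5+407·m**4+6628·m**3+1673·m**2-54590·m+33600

Trying the rational-root candidates, m = -7/2 is a root, giving the factor (2·m+7) and quotient 21·m**4+130·m**3+2859·m**2-9170·m+4800.
Next, m = 15/7 is a root, so (7·m-15) is a factor; dividing leaves 3·m**3+25·m**2+462·m-320.
Next, m = 2/3 is a root, giving the factor (3·m-2) and quotient m**2+9·m+160.
The quadratic m**2+9·m+160 has discriminant -559 < 0 and is irreducible over ℤ.

(2·m+7)·(3·m-2)·(7·m-15)·(m**2+9·m+160)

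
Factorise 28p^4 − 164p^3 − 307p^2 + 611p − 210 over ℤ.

Trying the rational-root candidates, p = 1/2 is a root, so (2p − 1) divides it; the quotient is 14p^3 − 75p^2 − 191p + 210.
Next, p = −5/2 is a root, giving the factor (2p + 5) and quotient 7p^2 − 55p + 42.
The remaining quadratic factors as (p − 7)(7p − 6).

(2p + 5)(2p − 1)(7p − 6)(p − 7)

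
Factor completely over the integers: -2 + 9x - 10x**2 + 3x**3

(3x - 1)(x - 1)(x - 2)

Testing divisors of the constant over divisors of the leading coefficient, x = 1/3 is a root, so (3x - 1) divides it; the quotient is x**2 - 3x + 2.
The remaining quadratic factors as (x - 2)(x - 1).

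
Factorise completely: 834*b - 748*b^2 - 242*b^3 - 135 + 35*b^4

By the rational root theorem, b = 5/7 is a root, giving the factor (7*b - 5) and quotient 5*b^3 - 31*b^2 - 129*b + 27.
Next, b = 9 is a root, giving the factor (b - 9) and quotient 5*b^2 + 14*b - 3.
The remaining quadratic factors as (5*b - 1)(b + 3).

(5*b - 1)*(7*b - 5)*(b + 3)*(b - 9)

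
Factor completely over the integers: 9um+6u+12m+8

(3m+2)(3u+4)

Group as (9um+6u) + (12m+8) = 3u(3m+2) + 4(3m+2).
Both groups share the factor (3m+2).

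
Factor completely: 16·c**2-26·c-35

(2·c-5)·(8·c+7)

Need a pair with product 16·(-35) = -560 and sum -26: that's -40 and 14.
Split the middle term: 16·c**2-40·c + 14·c-35 = 8·c·(2·c-5) + 7·(2·c-5).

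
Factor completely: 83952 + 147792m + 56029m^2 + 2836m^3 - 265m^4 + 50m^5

By the rational root theorem, m = -4/5 is a root, so (5m + 4) is a factor; dividing leaves 10m^4 - 61m^3 + 616m^2 + 10713m + 20988.
Next, m = -12/5 is a root, so (5m + 12) divides it; the quotient is 2m^3 - 17m^2 + 164m + 1749.
Continuing, m = -11/2 is a root, so (2m + 11) is a factor; dividing leaves m^2 - 14m + 159.
The quadratic m^2 - 14m + 159 has discriminant -440 < 0 and is irreducible over ℤ.

(2m + 11)(5m + 12)(5m + 4)(m^2 - 14m + 159)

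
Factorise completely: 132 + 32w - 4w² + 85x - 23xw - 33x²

Group: -3x(11x + 4w + 12) + (-w + 11)(11x + 4w + 12); both groups contain (11x + 4w + 12).

-(11x + 4w + 12)(3x + w - 11)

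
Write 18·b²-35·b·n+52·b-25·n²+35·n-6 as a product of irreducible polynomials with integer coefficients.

Group: 2·b·(9·b+5·n-1) + (-5·n+6)·(9·b+5·n-1); both groups contain (9·b+5·n-1).

(2·b-5·n+6)·(9·b+5·n-1)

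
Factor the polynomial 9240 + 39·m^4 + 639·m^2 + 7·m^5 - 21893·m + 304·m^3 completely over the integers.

By the rational root theorem, m = 5 is a root, giving the factor (m - 5) and quotient 7·m^4 + 74·m^3 + 674·m^2 + 4009·m - 1848.
Then m = 3/7 is a root, giving the factor (7·m - 3) and quotient m^3 + 11·m^2 + 101·m + 616.
Continuing, m = -8 is a root, giving the factor (m + 8) and quotient m^2 + 3·m + 77.
The quadratic m^2 + 3·m + 77 has discriminant -299 < 0 and is irreducible over ℤ.

(7·m - 3)·(m + 8)·(m - 5)·(m^2 + 3·m + 77)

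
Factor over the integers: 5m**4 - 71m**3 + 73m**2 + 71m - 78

Among the possible rational roots, m = -1 is a root, so (m + 1) is a factor; dividing leaves 5m**3 - 76m**2 + 149m - 78.
Continuing, m = 13 is a root, so (m - 13) divides it; the quotient is 5m**2 - 11m + 6.
The remaining quadratic factors as (5m - 6)(m - 1).

(5m - 6)(m + 1)(m - 1)(m - 13)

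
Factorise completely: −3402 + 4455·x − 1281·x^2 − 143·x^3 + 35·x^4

(5·x − 9)·(7·x − 9)·(x + 6)·(x − 7)

Among the possible rational roots, x = 9/5 is a root, so (5·x − 9) divides it; the quotient is 7·x^3 − 16·x^2 − 285·x + 378.
Continuing, x = 7 is a root, so (x − 7) is a factor; dividing leaves 7·x^2 + 33·x − 54.
The remaining quadratic factors as (7·x − 9)(x + 6).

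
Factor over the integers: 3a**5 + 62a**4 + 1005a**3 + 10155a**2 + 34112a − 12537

(3a − 1)(a + 7)(a + 9)(a**2 + 5a + 199)

By the rational root theorem, a = −9 is a root, so (a + 9) divides it; the quotient is 3a**4 + 35a**3 + 690a**2 + 3945a − 1393.
Next, a = 1/3 is a root, so (3a − 1) divides it; the quotient is a**3 + 12a**2 + 234a + 1393.
Continuing, a = −7 is a root, giving the factor (a + 7) and quotient a**2 + 5a + 199.
The quadratic a**2 + 5a + 199 has discriminant −771 < 0 and is irreducible over ℤ.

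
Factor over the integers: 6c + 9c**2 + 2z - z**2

Group: -z(z - 3c - 2) - 3c(z - 3c - 2); both groups contain (z - 3c - 2).

-(z - 3c - 2)(z + 3c)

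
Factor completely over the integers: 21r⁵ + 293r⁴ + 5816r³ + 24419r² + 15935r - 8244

Testing divisors of the constant over divisors of the leading coefficient, r = -4 is a root, so (r + 4) is a factor; dividing leaves 21r⁴ + 209r³ + 4980r² + 4499r - 2061.
Next, r = 1/3 is a root, so (3r - 1) is a factor; dividing leaves 7r³ + 72r² + 1684r + 2061.
Continuing, r = -9/7 is a root, so (7r + 9) is a factor; dividing leaves r² + 9r + 229.
The quadratic r² + 9r + 229 has discriminant -835 < 0 and is irreducible over ℤ.

(3r - 1)(7r + 9)(r + 4)(r² + 9r + 229)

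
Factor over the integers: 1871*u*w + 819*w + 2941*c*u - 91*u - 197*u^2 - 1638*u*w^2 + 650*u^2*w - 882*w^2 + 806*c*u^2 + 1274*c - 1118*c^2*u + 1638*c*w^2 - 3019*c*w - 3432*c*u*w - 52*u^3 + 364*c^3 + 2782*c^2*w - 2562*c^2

Group: 14*c*(26*c^2 - 78*c*u + 182*c*w - 183*c + 52*u^2 - 182*u*w + 197*u - 98*w + 91) + (-u + 9*w)*(26*c^2 - 78*c*u + 182*c*w - 183*c + 52*u^2 - 182*u*w + 197*u - 98*w + 91); both groups contain (26*c^2 - 78*c*u + 182*c*w - 183*c + 52*u^2 - 182*u*w + 197*u - 98*w + 91), so (14*c - u + 9*w) is a factor with cofactor 26*c^2 - 78*c*u + 182*c*w - 183*c + 52*u^2 - 182*u*w + 197*u - 98*w + 91.
The cofactor groups again: 26*c^2 - 78*c*u + 182*c*w - 183*c + 52*u^2 - 182*u*w + 197*u - 98*w + 91 = 2*c*(13*c - 13*u - 7) + (-4*u + 14*w - 13)*(13*c - 13*u - 7); both groups contain (13*c - 13*u - 7), giving (2*c - 4*u + 14*w - 13)*(13*c - 13*u - 7).

(13*c - 13*u - 7)*(14*c - u + 9*w)*(2*c - 4*u + 14*w - 13)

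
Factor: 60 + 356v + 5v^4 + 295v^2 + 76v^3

Testing divisors of the constant over divisors of the leading coefficient, v = −3 is a root, giving the factor (v + 3) and quotient 5v^3 + 61v^2 + 112v + 20.
Then v = −10 is a root, giving the factor (v + 10) and quotient 5v^2 + 11v + 2.
The remaining quadratic factors as (v + 2)(5v + 1).

(5v + 1)(v + 10)(v + 2)(v + 3)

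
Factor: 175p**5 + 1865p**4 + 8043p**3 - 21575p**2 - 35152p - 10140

By the rational root theorem, p = -6/7 is a root, so (7p + 6) divides it; the quotient is 25p**4 + 245p**3 + 939p**2 - 3887p - 1690.
Then p = -2/5 is a root, so (5p + 2) is a factor; dividing leaves 5p**3 + 47p**2 + 169p - 845.
Then p = 13/5 is a root, giving the factor (5p - 13) and quotient p**2 + 12p + 65.
The quadratic p**2 + 12p + 65 has discriminant -116 < 0 and is irreducible over ℤ.

(5p + 2)(5p - 13)(7p + 6)(p**2 + 12p + 65)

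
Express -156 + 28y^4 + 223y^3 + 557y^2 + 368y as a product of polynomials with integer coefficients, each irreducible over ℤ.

Trying the rational-root candidates, y = -2 is a root, giving the factor (y + 2) and quotient 28y^3 + 167y^2 + 223y - 78.
Then y = -3 is a root, so (y + 3) divides it; the quotient is 28y^2 + 83y - 26.
The remaining quadratic factors as (7y - 2)(4y + 13).

(4y + 13)(7y - 2)(y + 2)(y + 3)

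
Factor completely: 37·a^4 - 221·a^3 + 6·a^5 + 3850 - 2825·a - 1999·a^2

Trying the rational-root candidates, a = 7 is a root, so (a - 7) is a factor; dividing leaves 6·a^4 + 79·a^3 + 332·a^2 + 325·a - 550.
Next, a = 5/6 is a root, giving the factor (6·a - 5) and quotient a^3 + 14·a^2 + 67·a + 110.
Next, a = -5 is a root, giving the factor (a + 5) and quotient a^2 + 9·a + 22.
The quadratic a^2 + 9·a + 22 has discriminant -7 < 0 and is irreducible over ℤ.

(6·a - 5)·(a + 5)·(a - 7)·(a^2 + 9·a + 22)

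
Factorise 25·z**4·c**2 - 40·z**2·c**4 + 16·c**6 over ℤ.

Every term has a factor of c**2; factoring it out leaves 25·z**4 - 40·z**2·c**2 + 16·c**4.
Recognize a perfect-square trinomial with the parts 4·c**2 and 5·z**2.

c**2·(5·z**2 - 4·c**2)**2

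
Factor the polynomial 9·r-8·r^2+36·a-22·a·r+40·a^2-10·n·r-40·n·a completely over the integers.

Group: -10·n·(4·a+r) + (10·a-8·r+9)·(4·a+r); both groups contain (4·a+r).

-(10·n-10·a+8·r-9)·(4·a+r)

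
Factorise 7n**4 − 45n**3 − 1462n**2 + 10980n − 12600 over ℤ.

(7n − 10)(n + 15)(n − 14)(n − 6)

Trying the rational-root candidates, n = −15 is a root, so (n + 15) is a factor; dividing leaves 7n**3 − 150n**2 + 788n − 840.
Continuing, n = 14 is a root, so (n − 14) divides it; the quotient is 7n**2 − 52n + 60.
The remaining quadratic factors as (n − 6)(7n − 10).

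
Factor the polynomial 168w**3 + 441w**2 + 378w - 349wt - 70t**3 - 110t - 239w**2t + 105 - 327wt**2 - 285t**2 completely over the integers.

Group: 7w(24w**2 - 41wt + 39w - 35t**2 - 20t + 15) + (2t + 7)(24w**2 - 41wt + 39w - 35t**2 - 20t + 15); both groups contain (24w**2 - 41wt + 39w - 35t**2 - 20t + 15), so (7w + 2t + 7) is a factor with cofactor 24w**2 - 41wt + 39w - 35t**2 - 20t + 15.
The cofactor groups again: 24w**2 - 41wt + 39w - 35t**2 - 20t + 15 = 3w(8w + 5t + 5) + (-7t + 3)(8w + 5t + 5); both groups contain (8w + 5t + 5), giving (3w - 7t + 3)(8w + 5t + 5).

(3w - 7t + 3)(7w + 2t + 7)(8w + 5t + 5)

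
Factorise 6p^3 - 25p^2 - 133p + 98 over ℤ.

By the rational root theorem, p = 2/3 is a root, so (3p - 2) divides it; the quotient is 2p^2 - 7p - 49.
The remaining quadratic factors as (p - 7)(2p + 7).

(2p + 7)(3p - 2)(p - 7)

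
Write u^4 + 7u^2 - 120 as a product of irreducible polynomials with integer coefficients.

Substitute w = u^2 to get a quadratic in w, then factor.
u^2 + 15 is irreducible over ℤ (always positive, so no real roots).
u^2 - 8 is irreducible over ℤ (8 is not a perfect square).

(u^2 + 15)(u^2 - 8)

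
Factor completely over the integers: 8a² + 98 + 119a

(8a + 7)(a + 14)

Need a pair with product 8·98 = 784 and sum 119: that's 7 and 112.
Split the middle term: 8a² + 7a + 112a + 98 = a(8a + 7) + 14(8a + 7).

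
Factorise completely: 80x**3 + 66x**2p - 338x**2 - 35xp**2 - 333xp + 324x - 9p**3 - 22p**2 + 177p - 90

Group: 2x(40x**2 + 53xp - 49x + 9p**2 - 32p + 15) + (-p - 6)(40x**2 + 53xp - 49x + 9p**2 - 32p + 15); both groups contain (40x**2 + 53xp - 49x + 9p**2 - 32p + 15), so (2x - p - 6) is a factor with cofactor 40x**2 + 53xp - 49x + 9p**2 - 32p + 15.
The cofactor groups again: 40x**2 + 53xp - 49x + 9p**2 - 32p + 15 = 5x(8x + 9p - 5) + (p - 3)(8x + 9p - 5); both groups contain (8x + 9p - 5), giving (5x + p - 3)(8x + 9p - 5).

(2x - p - 6)(8x + 9p - 5)(5x + p - 3)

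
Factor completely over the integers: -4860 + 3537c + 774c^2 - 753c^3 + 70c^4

(2c - 3)(5c - 12)(7c + 15)(c - 9)

Trying the rational-root candidates, c = 3/2 is a root, so (2c - 3) divides it; the quotient is 35c^3 - 324c^2 - 99c + 1620.
Next, c = -15/7 is a root, so (7c + 15) divides it; the quotient is 5c^2 - 57c + 108.
The remaining quadratic factors as (5c - 12)(c - 9).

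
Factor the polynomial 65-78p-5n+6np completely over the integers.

Group as (6np-5n) + (-78p+65) = n(6p-5) - 13(6p-5).
Both groups share the factor (6p-5).

(6p-5)(n-13)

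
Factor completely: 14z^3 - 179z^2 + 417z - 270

(2z - 3)(7z - 9)(z - 10)

Trying the rational-root candidates, z = 9/7 is a root, giving the factor (7z - 9) and quotient 2z^2 - 23z + 30.
The remaining quadratic factors as (z - 10)(2z - 3).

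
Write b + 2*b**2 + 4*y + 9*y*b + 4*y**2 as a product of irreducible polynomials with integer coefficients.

(y + 2*b + 1)*(4*y + b)

Group: y*(4*y + b) + (2*b + 1)*(4*y + b); both groups contain (4*y + b).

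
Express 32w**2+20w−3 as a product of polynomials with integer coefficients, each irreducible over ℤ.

(4w+3)(8w−1)

Need a pair with product 32·(−3) = −96 and sum 20: that's 24 and −4.
Split the middle term: 32w**2+24w − 4w−3 = 8w(4w+3) − (4w+3).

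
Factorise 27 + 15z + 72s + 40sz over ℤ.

Group as (40sz + 72s) + (15z + 27) = 8s(5z + 9) + 3(5z + 9).
Both groups share the factor (5z + 9).

(5z + 9)(8s + 3)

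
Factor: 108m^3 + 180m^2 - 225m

Pull out the common factor 9m, then factor the remaining trinomial.

9m(2m + 5)(6m - 5)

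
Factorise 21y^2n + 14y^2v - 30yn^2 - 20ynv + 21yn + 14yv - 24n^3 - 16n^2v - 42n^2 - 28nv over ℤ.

(y - 2n)(3n + 2v)(7y + 4n + 7)

Group: 3n(7y^2 - 10yn + 7y - 8n^2 - 14n) + 2v(7y^2 - 10yn + 7y - 8n^2 - 14n); both groups contain (7y^2 - 10yn + 7y - 8n^2 - 14n), so (3n + 2v) is a factor with cofactor 7y^2 - 10yn + 7y - 8n^2 - 14n.
The cofactor groups again: 7y^2 - 10yn + 7y - 8n^2 - 14n = 7y(y - 2n) + (4n + 7)(y - 2n); both groups contain (y - 2n), giving (7y + 4n + 7)(y - 2n).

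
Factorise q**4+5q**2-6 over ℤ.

(q+1)(q-1)(q**2+6)

Substitute u = q**2 to get a quadratic in u, then factor.
q**2-1 is a difference of squares.
q**2+6 is irreducible over ℤ (always positive, so no real roots).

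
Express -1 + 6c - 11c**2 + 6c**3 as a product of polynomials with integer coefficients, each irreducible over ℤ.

(2c - 1)(3c - 1)(c - 1)

Trying the rational-root candidates, c = 1 is a root, so (c - 1) is a factor; dividing leaves 6c**2 - 5c + 1.
The remaining quadratic factors as (2c - 1)(3c - 1).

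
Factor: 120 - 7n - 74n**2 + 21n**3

(3n - 5)(7n + 8)(n - 3)

By the rational root theorem, n = 5/3 is a root, so (3n - 5) is a factor; dividing leaves 7n**2 - 13n - 24.
The remaining quadratic factors as (n - 3)(7n + 8).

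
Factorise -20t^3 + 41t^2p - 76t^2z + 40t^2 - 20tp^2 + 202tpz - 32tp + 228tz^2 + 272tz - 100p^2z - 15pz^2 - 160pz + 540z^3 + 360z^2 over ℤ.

-(5t - 4p + 9z)(4t - 5p - 12z - 8)(t + 5z)

Group: 4t(-5t^2 + 4tp - 34tz + 20pz - 45z^2) + (-5p - 12z - 8)(-5t^2 + 4tp - 34tz + 20pz - 45z^2); both groups contain (-5t^2 + 4tp - 34tz + 20pz - 45z^2), so (4t - 5p - 12z - 8) is a factor with cofactor -5t^2 + 4tp - 34tz + 20pz - 45z^2.
The cofactor groups again: -5t^2 + 4tp - 34tz + 20pz - 45z^2 = -t(5t - 4p + 9z) - 5z(5t - 4p + 9z); both groups contain (5t - 4p + 9z), giving -(t + 5z)(5t - 4p + 9z).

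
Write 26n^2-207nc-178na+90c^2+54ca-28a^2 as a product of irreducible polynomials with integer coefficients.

Group: 13n(2n-15c-14a) + (-6c+2a)(2n-15c-14a); both groups contain (2n-15c-14a).

(2n-15c-14a)(13n-6c+2a)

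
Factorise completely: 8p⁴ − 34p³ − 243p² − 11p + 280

(2p + 7)(4p + 5)(p − 1)(p − 8)

Trying the rational-root candidates, p = −7/2 is a root, giving the factor (2p + 7) and quotient 4p³ − 31p² − 13p + 40.
Continuing, p = 1 is a root, so (p − 1) is a factor; dividing leaves 4p² − 27p − 40.
The remaining quadratic factors as (4p + 5)(p − 8).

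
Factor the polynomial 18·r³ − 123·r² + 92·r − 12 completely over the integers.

(3·r − 2)·(6·r − 1)·(r − 6)

By the rational root theorem, r = 2/3 is a root, so (3·r − 2) is a factor; dividing leaves 6·r² − 37·r + 6.
The remaining quadratic factors as (r − 6)(6·r − 1).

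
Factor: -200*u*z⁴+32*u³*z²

Every term has a factor of 8*u*z². Then 4*u²-25*z² = (2*u)² − (5*z)².

8*u*z²*(2*u+5*z)*(2*u-5*z)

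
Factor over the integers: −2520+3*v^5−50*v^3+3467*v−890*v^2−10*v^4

(3*v−7)*(v−1)*(v−8)*(v^2+8*v+45)

Trying the rational-root candidates, v = 7/3 is a root, giving the factor (3*v−7) and quotient v^4−v^3−19*v^2−341*v+360.
Then v = 8 is a root, so (v−8) divides it; the quotient is v^3+7*v^2+37*v−45.
Continuing, v = 1 is a root, so (v−1) is a factor; dividing leaves v^2+8*v+45.
The quadratic v^2+8*v+45 has discriminant −116 < 0 and is irreducible over ℤ.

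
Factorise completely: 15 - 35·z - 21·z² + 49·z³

(7·z - 3)·(7·z² - 5)

Group as (49·z³ - 35·z) + (-21·z² + 15) = 7·z·(7·z² - 5) - 3·(7·z² - 5).
Both groups share the factor (7·z² - 5).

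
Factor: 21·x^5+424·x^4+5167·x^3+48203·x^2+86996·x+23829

(3·x+1)·(7·x+13)·(x+13)·(x^2+5·x+141)

By the rational root theorem, x = −1/3 is a root, so (3·x+1) divides it; the quotient is 7·x^4+139·x^3+1676·x^2+15509·x+23829.
Next, x = −13 is a root, so (x+13) divides it; the quotient is 7·x^3+48·x^2+1052·x+1833.
Next, x = −13/7 is a root, so (7·x+13) divides it; the quotient is x^2+5·x+141.
The quadratic x^2+5·x+141 has discriminant −539 < 0 and is irreducible over ℤ.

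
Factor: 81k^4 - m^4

Difference of squares twice: with A = 3k and B = m, A⁴ − B⁴ = (A² − B²)(A² + B²), and A² − B² factors again.

(3k + m)(3k - m)(9k^2 + m^2)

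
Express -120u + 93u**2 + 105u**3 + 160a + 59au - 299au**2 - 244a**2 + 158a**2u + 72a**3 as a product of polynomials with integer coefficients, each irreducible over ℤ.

(2a + 7u - 5)(4a - 3u)(9a - 5u - 8)

Group: 9a(8a**2 + 22au - 20a - 21u**2 + 15u) + (-5u - 8)(8a**2 + 22au - 20a - 21u**2 + 15u); both groups contain (8a**2 + 22au - 20a - 21u**2 + 15u), so (9a - 5u - 8) is a factor with cofactor 8a**2 + 22au - 20a - 21u**2 + 15u.
The cofactor groups again: 8a**2 + 22au - 20a - 21u**2 + 15u = 2a(4a - 3u) + (7u - 5)(4a - 3u); both groups contain (4a - 3u), giving (2a + 7u - 5)(4a - 3u).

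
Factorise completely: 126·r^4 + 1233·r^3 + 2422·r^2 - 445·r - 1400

Among the possible rational roots, r = 5/7 is a root, so (7·r - 5) is a factor; dividing leaves 18·r^3 + 189·r^2 + 481·r + 280.
Next, r = -7 is a root, so (r + 7) is a factor; dividing leaves 18·r^2 + 63·r + 40.
The remaining quadratic factors as (6·r + 5)(3·r + 8).

(3·r + 8)·(6·r + 5)·(7·r - 5)·(r + 7)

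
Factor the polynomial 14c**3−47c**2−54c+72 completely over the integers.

Testing divisors of the constant over divisors of the leading coefficient, c = −3/2 is a root, so (2c+3) divides it; the quotient is 7c**2−34c+24.
The remaining quadratic factors as (c−4)(7c−6).

(2c+3)(7c−6)(c−4)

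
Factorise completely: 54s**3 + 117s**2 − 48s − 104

(6s + 13)(9s**2 − 8)

Group as (54s**3 − 48s) + (117s**2 − 104) = 6s(9s**2 − 8) + 13(9s**2 − 8).
Both groups share the factor (9s**2 − 8).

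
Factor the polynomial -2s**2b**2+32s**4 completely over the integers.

2s**2(4s-b)(4s+b)

Factor out 2s**2, leaving 16s**2-b**2, which is a difference of two squares.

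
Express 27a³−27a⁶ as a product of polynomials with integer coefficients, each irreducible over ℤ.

Factor out 27a³ first: what remains is −a³+1.
Recognize a difference of cubes with the parts 1 and a.

−27a³(a−1)(a²+a+1)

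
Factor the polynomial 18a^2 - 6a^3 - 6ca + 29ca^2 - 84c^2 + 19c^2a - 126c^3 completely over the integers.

Group: 7c(-18c^2 - 5ca - 12c + 2a^2 - 6a) - 3a(-18c^2 - 5ca - 12c + 2a^2 - 6a); both groups contain (-18c^2 - 5ca - 12c + 2a^2 - 6a), so (7c - 3a) is a factor with cofactor -18c^2 - 5ca - 12c + 2a^2 - 6a.
The cofactor groups again: -18c^2 - 5ca - 12c + 2a^2 - 6a = -9c(2c + a) + (2a - 6)(2c + a); both groups contain (2c + a), giving -(9c - 2a + 6)(2c + a).

-(9c - 2a + 6)(7c - 3a)(2c + a)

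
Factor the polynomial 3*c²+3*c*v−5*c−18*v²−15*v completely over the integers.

Group: 3*c*(c+3*v) + (−6*v−5)*(c+3*v); both groups contain (c+3*v).

(3*c−6*v−5)*(c+3*v)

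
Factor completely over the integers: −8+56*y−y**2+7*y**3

Group as (7*y**3+56*y) + (−y**2−8) = 7*y*(y**2+8) − (y**2+8).
Both groups share the factor (y**2+8).

(7*y−1)*(y**2+8)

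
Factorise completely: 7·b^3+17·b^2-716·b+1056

(7·b-11)·(b+12)·(b-8)

Testing divisors of the constant over divisors of the leading coefficient, b = 11/7 is a root, giving the factor (7·b-11) and quotient b^2+4·b-96.
The remaining quadratic factors as (b+12)(b-8).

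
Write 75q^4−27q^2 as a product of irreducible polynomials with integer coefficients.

3q^2(5q+3)(5q−3)

Factor out 3q^2, leaving 25q^2−9, which is a difference of two squares.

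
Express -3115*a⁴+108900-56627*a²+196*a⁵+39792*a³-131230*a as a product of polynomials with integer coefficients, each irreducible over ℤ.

(4*a-11)*(7*a+11)*(7*a-5)*(a²-14*a+180)

Among the possible rational roots, a = -11/7 is a root, giving the factor (7*a+11) and quotient 28*a⁴-489*a³+6453*a²-18230*a+9900.
Then a = 11/4 is a root, so (4*a-11) is a factor; dividing leaves 7*a³-103*a²+1330*a-900.
Continuing, a = 5/7 is a root, so (7*a-5) divides it; the quotient is a²-14*a+180.
The quadratic a²-14*a+180 has discriminant -524 < 0 and is irreducible over ℤ.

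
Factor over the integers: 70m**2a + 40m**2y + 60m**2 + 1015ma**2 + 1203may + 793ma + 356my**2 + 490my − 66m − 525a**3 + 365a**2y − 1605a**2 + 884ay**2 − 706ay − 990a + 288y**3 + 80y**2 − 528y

Group: m(70ma + 40my + 60m − 35a**2 + 43ay − 107a + 36y**2 + 10y − 66) + (15a + 8y)(70ma + 40my + 60m − 35a**2 + 43ay − 107a + 36y**2 + 10y − 66); both groups contain (70ma + 40my + 60m − 35a**2 + 43ay − 107a + 36y**2 + 10y − 66), so (m + 15a + 8y) is a factor with cofactor 70ma + 40my + 60m − 35a**2 + 43ay − 107a + 36y**2 + 10y − 66.
The cofactor groups again: 70ma + 40my + 60m − 35a**2 + 43ay − 107a + 36y**2 + 10y − 66 = 10m(7a + 4y + 6) + (−5a + 9y − 11)(7a + 4y + 6); both groups contain (7a + 4y + 6), giving (10m − 5a + 9y − 11)(7a + 4y + 6).

(10m − 5a + 9y − 11)(m + 15a + 8y)(7a + 4y + 6)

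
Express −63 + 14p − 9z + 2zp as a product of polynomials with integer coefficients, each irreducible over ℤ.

Group as (2zp − 9z) + (14p − 63) = z(2p − 9) + 7(2p − 9).
Both groups share the factor (2p − 9).

(2p − 9)(z + 7)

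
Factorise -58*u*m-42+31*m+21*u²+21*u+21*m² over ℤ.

(7*u-3*m-7)*(3*u-7*m+6)

Group: 3*u*(7*u-3*m-7) + (-7*m+6)*(7*u-3*m-7); both groups contain (7*u-3*m-7).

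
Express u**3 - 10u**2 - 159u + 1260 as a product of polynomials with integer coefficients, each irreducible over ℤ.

(u + 12)(u - 15)(u - 7)

Testing divisors of the constant over divisors of the leading coefficient, u = 15 is a root, so (u - 15) divides it; the quotient is u**2 + 5u - 84.
The remaining quadratic factors as (u - 7)(u + 12).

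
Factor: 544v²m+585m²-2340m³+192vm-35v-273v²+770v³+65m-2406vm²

(7v-13m)(10v+12m+1)(11v+15m-5)

Group: 11v(70v²-46vm+7v-156m²-13m) + (15m-5)(70v²-46vm+7v-156m²-13m); both groups contain (70v²-46vm+7v-156m²-13m), so (11v+15m-5) is a factor with cofactor 70v²-46vm+7v-156m²-13m.
The cofactor groups again: 70v²-46vm+7v-156m²-13m = 7v(10v+12m+1) - 13m(10v+12m+1); both groups contain (10v+12m+1), giving (7v-13m)(10v+12m+1).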